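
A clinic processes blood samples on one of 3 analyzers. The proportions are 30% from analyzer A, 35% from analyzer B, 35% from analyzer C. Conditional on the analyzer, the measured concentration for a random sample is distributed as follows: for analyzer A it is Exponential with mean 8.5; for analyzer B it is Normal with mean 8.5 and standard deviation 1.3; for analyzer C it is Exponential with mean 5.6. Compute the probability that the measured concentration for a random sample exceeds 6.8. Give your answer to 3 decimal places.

Conditional on each analyzer, P(X > 6.8): A: 0.449329; B: 0.904511; C: 0.296922.
By total probability, P(X > 6.8) = 0.3·0.449329 + 0.35·0.904511 + 0.35·0.296922 = 0.5553.

0.555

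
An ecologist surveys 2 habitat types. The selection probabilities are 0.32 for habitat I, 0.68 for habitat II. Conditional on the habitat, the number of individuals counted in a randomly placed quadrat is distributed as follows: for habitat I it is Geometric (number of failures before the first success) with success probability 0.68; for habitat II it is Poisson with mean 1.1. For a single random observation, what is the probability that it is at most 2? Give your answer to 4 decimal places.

0.9218

Conditional on each habitat, P(X ≤ 2): I: 0.967232; II: 0.900416.
By total probability, P(X ≤ 2) = 0.32·0.967232 + 0.68·0.900416 = 0.921797.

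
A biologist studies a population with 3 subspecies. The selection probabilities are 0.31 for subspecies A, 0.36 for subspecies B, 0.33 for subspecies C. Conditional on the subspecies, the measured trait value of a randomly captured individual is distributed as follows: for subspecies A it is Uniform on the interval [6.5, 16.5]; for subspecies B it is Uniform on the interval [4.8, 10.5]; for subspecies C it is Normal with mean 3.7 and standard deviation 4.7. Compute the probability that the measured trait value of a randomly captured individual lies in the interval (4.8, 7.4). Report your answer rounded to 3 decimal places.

Conditional on each subspecies, P(4.8 < X < 7.4): A: 0.09; B: 0.45614; C: 0.191904.
By total probability, P(4.8 < X < 7.4) = 0.31·0.09 + 0.36·0.45614 + 0.33·0.191904 = 0.255439.

0.255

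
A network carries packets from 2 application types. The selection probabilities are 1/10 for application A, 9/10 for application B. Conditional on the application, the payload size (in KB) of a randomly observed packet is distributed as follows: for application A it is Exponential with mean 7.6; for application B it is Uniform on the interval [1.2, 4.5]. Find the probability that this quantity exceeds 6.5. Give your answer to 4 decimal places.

0.0425

Conditional on each application, P(X > 6.5): A: 0.425171; B: 0.
By total probability, P(X > 6.5) = 0.1·0.425171 + 0.9·0 = 0.0425171.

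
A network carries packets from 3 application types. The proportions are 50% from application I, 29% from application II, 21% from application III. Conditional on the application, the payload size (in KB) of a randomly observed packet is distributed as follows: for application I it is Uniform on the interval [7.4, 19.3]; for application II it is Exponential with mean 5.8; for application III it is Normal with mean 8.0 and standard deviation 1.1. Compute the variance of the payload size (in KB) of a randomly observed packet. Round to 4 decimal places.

27.4756

Per component, I: μ=13.35, E[X²]=190.023; II: μ=5.8, E[X²]=67.28; III: μ=8, E[X²]=65.21.
E[X] = 0.5·13.35 + 0.29·5.8 + 0.21·8 = 10.037.
E[X²] = 0.5·190.023 + 0.29·67.28 + 0.21·65.21 = 128.217.
Var(X) = E[X²] − (E[X])² = 128.217 − 100.741 = 27.4756.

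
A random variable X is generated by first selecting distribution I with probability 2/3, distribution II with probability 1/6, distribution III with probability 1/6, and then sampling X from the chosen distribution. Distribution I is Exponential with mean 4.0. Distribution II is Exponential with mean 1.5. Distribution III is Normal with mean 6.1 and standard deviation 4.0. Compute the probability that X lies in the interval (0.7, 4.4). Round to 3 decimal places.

Conditional on each component, P(0.7 < X < 4.4): I: 0.506586; II: 0.57387; III: 0.24691.
By total probability, P(0.7 < X < 4.4) = 0.666667·0.506586 + 0.166667·0.57387 + 0.166667·0.24691 = 0.474521.

0.475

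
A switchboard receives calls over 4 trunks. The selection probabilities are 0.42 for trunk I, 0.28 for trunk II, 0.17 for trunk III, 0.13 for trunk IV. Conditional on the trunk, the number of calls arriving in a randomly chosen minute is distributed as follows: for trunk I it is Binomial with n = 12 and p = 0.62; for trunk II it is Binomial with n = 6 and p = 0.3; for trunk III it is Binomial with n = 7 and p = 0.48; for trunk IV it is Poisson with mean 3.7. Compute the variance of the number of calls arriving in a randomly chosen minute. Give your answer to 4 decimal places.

Per component, I: μ=7.44, E[X²]=58.1808; II: μ=1.8, E[X²]=4.5; III: μ=3.36, E[X²]=13.0368; IV: μ=3.7, E[X²]=17.39.
E[X] = 0.42·7.44 + 0.28·1.8 + 0.17·3.36 + 0.13·3.7 = 4.681.
E[X²] = 0.42·58.1808 + 0.28·4.5 + 0.17·13.0368 + 0.13·17.39 = 30.1729.
Var(X) = E[X²] − (E[X])² = 30.1729 − 21.9118 = 8.26113.

8.2611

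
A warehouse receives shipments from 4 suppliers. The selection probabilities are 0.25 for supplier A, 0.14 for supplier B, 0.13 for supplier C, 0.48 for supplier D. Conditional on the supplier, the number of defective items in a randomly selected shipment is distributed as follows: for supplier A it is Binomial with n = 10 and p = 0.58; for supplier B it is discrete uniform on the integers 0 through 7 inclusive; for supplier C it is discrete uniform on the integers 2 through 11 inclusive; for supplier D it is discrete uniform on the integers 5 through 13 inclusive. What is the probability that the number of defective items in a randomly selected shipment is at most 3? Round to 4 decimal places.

0.1138

Conditional on each supplier, P(X ≤ 3): A: 0.0711643; B: 0.5; C: 0.2; D: 0.
By total probability, P(X ≤ 3) = 0.25·0.0711643 + 0.14·0.5 + 0.13·0.2 + 0.48·0 = 0.113791.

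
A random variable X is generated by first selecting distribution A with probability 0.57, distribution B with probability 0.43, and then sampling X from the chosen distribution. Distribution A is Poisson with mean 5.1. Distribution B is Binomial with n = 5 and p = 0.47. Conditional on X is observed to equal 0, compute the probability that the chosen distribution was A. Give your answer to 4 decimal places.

0.1620

Likelihoods P(X=0 | ·): A: 0.00609675; B: 0.0418195.
Posterior ∝ prior × likelihood. Numerator for A: 0.57·0.00609675 = 0.00347515.
Normalizing constant: 0.57·0.00609675 + 0.43·0.0418195 = 0.0214576.
P(A | observation) = 0.00347515 / 0.0214576 = 0.161954.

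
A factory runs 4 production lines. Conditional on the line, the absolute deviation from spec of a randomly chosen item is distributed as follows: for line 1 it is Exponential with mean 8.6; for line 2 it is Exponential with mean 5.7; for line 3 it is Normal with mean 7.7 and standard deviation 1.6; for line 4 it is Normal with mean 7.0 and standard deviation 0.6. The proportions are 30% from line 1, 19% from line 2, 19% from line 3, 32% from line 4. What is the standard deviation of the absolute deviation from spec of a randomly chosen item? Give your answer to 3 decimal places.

5.478

Per component, 1: μ=8.6, E[X²]=147.92; 2: μ=5.7, E[X²]=64.98; 3: μ=7.7, E[X²]=61.85; 4: μ=7, E[X²]=49.36.
E[X] = 0.3·8.6 + 0.19·5.7 + 0.19·7.7 + 0.32·7 = 7.366.
E[X²] = 0.3·147.92 + 0.19·64.98 + 0.19·61.85 + 0.32·49.36 = 84.2689.
Var(X) = E[X²] − (E[X])² = 84.2689 − 54.258 = 30.0109.
SD(X) = √30.0109 = 5.47822.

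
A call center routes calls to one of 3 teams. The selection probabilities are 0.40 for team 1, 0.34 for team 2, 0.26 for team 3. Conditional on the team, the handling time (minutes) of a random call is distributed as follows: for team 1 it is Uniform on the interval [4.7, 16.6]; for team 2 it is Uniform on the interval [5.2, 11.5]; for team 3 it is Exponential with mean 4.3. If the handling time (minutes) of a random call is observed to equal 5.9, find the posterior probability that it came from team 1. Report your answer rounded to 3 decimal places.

Likelihoods f(5.9 | ·): 1: 0.0840336; 2: 0.15873; 3: 0.0589711.
Posterior ∝ prior × likelihood. Numerator for 1: 0.4·0.0840336 = 0.0336134.
Normalizing constant: 0.4·0.0840336 + 0.34·0.15873 + 0.26·0.0589711 = 0.102914.
P(1 | observation) = 0.0336134 / 0.102914 = 0.326616.

0.327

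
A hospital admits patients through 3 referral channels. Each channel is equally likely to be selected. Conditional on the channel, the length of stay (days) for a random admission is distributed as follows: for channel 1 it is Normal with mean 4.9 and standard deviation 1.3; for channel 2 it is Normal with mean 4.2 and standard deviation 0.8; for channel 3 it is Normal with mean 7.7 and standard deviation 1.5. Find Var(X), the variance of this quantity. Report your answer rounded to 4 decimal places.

3.8133

Per component, 1: μ=4.9, E[X²]=25.7; 2: μ=4.2, E[X²]=18.28; 3: μ=7.7, E[X²]=61.54.
E[X] = 0.333333·4.9 + 0.333333·4.2 + 0.333333·7.7 = 5.6.
E[X²] = 0.333333·25.7 + 0.333333·18.28 + 0.333333·61.54 = 35.1733.
Var(X) = E[X²] − (E[X])² = 35.1733 − 31.36 = 3.81333.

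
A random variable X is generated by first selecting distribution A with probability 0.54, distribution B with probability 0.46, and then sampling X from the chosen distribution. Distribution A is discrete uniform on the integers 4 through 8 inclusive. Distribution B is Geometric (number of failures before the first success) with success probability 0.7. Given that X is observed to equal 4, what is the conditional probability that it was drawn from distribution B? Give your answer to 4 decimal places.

Likelihoods P(X=4 | ·): A: 0.2; B: 0.00567.
Posterior ∝ prior × likelihood. Numerator for B: 0.46·0.00567 = 0.0026082.
Normalizing constant: 0.54·0.2 + 0.46·0.00567 = 0.110608.
P(B | observation) = 0.0026082 / 0.110608 = 0.0235805.

0.0236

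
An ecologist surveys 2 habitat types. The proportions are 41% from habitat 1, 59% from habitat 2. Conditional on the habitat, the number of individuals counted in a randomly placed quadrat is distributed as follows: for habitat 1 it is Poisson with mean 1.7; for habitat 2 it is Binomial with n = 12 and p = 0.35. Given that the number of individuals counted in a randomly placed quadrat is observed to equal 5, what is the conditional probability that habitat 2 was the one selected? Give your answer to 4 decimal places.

Likelihoods P(X=5 | ·): 1: 0.0216154; 2: 0.20392.
Posterior ∝ prior × likelihood. Numerator for 2: 0.59·0.20392 = 0.120313.
Normalizing constant: 0.41·0.0216154 + 0.59·0.20392 = 0.129175.
P(2 | observation) = 0.120313 / 0.129175 = 0.931393.

0.9314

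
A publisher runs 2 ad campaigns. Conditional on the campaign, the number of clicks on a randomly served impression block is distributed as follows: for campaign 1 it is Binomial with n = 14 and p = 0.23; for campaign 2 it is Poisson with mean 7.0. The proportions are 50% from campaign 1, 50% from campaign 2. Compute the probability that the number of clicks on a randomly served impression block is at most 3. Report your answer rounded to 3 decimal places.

0.337

Conditional on each campaign, P(X ≤ 3): 1: 0.592428; 2: 0.0817654.
By total probability, P(X ≤ 3) = 0.5·0.592428 + 0.5·0.0817654 = 0.337097.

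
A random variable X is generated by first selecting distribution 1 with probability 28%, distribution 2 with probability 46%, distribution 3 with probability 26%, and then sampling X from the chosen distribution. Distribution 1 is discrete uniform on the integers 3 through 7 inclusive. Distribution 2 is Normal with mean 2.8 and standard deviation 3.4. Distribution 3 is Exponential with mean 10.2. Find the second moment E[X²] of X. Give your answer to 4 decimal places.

For each component E[X²] = Var + (mean)², giving 1: 27; 2: 19.4; 3: 208.08.
Overall E[X²] = 0.28·27 + 0.46·19.4 + 0.26·208.08 = 70.5848.

70.5848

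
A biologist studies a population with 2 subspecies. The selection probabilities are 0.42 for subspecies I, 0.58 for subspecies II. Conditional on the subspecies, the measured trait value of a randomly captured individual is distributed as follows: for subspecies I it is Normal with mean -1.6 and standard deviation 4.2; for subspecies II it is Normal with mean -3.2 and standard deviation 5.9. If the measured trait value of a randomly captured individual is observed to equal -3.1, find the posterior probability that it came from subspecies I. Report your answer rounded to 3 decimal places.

0.488

Likelihoods f(-3.1 | ·): I: 0.0891176; II: 0.0676076.
Posterior ∝ prior × likelihood. Numerator for I: 0.42·0.0891176 = 0.0374294.
Normalizing constant: 0.42·0.0891176 + 0.58·0.0676076 = 0.0766418.
P(I | observation) = 0.0374294 / 0.0766418 = 0.488368.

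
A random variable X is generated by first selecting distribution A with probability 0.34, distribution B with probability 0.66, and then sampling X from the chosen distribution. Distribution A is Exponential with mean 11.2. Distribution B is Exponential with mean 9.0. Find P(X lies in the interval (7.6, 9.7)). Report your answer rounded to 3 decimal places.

Conditional on each component, P(7.6 < X < 9.7): A: 0.0867406; B: 0.089445.
By total probability, P(7.6 < X < 9.7) = 0.34·0.0867406 + 0.66·0.089445 = 0.0885255.

0.089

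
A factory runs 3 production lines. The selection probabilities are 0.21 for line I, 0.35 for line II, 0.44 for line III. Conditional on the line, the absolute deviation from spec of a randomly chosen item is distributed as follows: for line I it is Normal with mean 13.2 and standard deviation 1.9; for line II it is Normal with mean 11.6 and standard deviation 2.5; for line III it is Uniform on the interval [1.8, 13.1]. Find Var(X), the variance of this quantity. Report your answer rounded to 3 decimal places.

13.523

Per component, I: μ=13.2, E[X²]=177.85; II: μ=11.6, E[X²]=140.81; III: μ=7.45, E[X²]=66.1433.
E[X] = 0.21·13.2 + 0.35·11.6 + 0.44·7.45 = 10.11.
E[X²] = 0.21·177.85 + 0.35·140.81 + 0.44·66.1433 = 115.735.
Var(X) = E[X²] − (E[X])² = 115.735 − 102.212 = 13.523.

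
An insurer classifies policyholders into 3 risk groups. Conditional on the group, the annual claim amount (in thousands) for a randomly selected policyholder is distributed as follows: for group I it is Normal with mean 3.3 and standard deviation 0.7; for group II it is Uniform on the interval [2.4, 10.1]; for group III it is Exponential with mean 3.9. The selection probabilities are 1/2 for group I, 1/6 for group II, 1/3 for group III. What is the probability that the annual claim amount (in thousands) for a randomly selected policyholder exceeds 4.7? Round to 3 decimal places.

Conditional on each group, P(X > 4.7): I: 0.0227501; II: 0.701299; III: 0.299654.
By total probability, P(X > 4.7) = 0.5·0.0227501 + 0.166667·0.701299 + 0.333333·0.299654 = 0.228143.

0.228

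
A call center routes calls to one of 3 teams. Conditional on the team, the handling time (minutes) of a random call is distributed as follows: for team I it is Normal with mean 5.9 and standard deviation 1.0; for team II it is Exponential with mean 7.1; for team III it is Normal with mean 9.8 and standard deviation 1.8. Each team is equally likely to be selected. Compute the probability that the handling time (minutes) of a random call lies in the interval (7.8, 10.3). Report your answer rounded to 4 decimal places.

0.2013

Conditional on each team, P(7.8 < X < 10.3): I: 0.0287111; II: 0.0989351; III: 0.476148.
By total probability, P(7.8 < X < 10.3) = 0.333333·0.0287111 + 0.333333·0.0989351 + 0.333333·0.476148 = 0.201265.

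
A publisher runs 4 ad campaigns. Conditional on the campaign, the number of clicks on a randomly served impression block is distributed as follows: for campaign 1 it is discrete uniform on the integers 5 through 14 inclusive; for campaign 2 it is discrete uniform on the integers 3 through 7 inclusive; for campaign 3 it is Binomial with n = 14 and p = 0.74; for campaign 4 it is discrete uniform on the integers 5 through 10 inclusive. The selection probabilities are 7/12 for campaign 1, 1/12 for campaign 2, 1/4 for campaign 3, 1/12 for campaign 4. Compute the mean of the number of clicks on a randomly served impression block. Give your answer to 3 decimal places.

9.173

Component means — 1: 9.5; 2: 5; 3: 10.36; 4: 7.5.
E[X] = 0.583333·9.5 + 0.0833333·5 + 0.25·10.36 + 0.0833333·7.5 = 9.17333.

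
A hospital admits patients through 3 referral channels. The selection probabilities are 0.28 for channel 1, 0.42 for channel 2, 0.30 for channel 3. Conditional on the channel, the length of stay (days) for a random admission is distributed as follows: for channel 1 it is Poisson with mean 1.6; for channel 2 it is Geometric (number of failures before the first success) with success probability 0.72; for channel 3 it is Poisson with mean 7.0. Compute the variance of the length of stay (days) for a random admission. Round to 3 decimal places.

10.904

Per component, 1: μ=1.6, E[X²]=4.16; 2: μ=0.388889, E[X²]=0.691358; 3: μ=7, E[X²]=56.
E[X] = 0.28·1.6 + 0.42·0.388889 + 0.3·7 = 2.71133.
E[X²] = 0.28·4.16 + 0.42·0.691358 + 0.3·56 = 18.2552.
Var(X) = E[X²] − (E[X])² = 18.2552 − 7.35133 = 10.9038.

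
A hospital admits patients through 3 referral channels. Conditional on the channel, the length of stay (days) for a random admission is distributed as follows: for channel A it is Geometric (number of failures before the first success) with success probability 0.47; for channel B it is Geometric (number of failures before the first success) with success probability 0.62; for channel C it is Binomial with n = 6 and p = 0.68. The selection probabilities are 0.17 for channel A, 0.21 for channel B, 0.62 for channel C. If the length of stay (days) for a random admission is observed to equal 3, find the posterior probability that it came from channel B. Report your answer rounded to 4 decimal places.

0.0487

Likelihoods P(X=3 | ·): A: 0.0699722; B: 0.0340206; C: 0.206066.
Posterior ∝ prior × likelihood. Numerator for B: 0.21·0.0340206 = 0.00714433.
Normalizing constant: 0.17·0.0699722 + 0.21·0.0340206 + 0.62·0.206066 = 0.146801.
P(B | observation) = 0.00714433 / 0.146801 = 0.0486669.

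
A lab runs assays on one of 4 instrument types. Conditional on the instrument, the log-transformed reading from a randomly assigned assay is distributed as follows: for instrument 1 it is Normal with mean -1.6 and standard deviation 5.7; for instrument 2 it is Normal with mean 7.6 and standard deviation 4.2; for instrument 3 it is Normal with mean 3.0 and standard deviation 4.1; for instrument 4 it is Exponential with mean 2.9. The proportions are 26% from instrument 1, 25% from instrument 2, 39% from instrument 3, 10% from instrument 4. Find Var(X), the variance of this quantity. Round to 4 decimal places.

Per component, 1: μ=-1.6, E[X²]=35.05; 2: μ=7.6, E[X²]=75.4; 3: μ=3, E[X²]=25.81; 4: μ=2.9, E[X²]=16.82.
E[X] = 0.26·-1.6 + 0.25·7.6 + 0.39·3 + 0.1·2.9 = 2.944.
E[X²] = 0.26·35.05 + 0.25·75.4 + 0.39·25.81 + 0.1·16.82 = 39.7109.
Var(X) = E[X²] − (E[X])² = 39.7109 − 8.66714 = 31.0438.

31.0438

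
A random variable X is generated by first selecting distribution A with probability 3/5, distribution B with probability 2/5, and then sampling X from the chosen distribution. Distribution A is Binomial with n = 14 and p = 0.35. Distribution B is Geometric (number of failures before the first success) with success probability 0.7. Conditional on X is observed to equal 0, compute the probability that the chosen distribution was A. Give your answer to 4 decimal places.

Likelihoods P(X=0 | ·): A: 0.00240318; B: 0.7.
Posterior ∝ prior × likelihood. Numerator for A: 0.6·0.00240318 = 0.00144191.
Normalizing constant: 0.6·0.00240318 + 0.4·0.7 = 0.281442.
P(A | observation) = 0.00144191 / 0.281442 = 0.0051233.

0.0051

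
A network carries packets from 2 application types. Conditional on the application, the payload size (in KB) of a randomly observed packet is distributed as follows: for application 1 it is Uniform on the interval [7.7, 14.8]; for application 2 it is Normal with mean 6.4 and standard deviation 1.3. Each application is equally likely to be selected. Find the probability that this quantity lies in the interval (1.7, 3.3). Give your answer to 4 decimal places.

0.0042

Conditional on each application, P(1.7 < X < 3.3): 1: 0; 2: 0.00839854.
By total probability, P(1.7 < X < 3.3) = 0.5·0 + 0.5·0.00839854 = 0.00419927.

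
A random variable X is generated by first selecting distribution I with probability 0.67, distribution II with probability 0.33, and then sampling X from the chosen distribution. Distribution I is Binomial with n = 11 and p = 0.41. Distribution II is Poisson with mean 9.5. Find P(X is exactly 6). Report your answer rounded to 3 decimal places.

0.130

Conditional on each component, P(X = 6): I: 0.156894; II: 0.0764208.
By total probability, P(X = 6) = 0.67·0.156894 + 0.33·0.0764208 = 0.130338.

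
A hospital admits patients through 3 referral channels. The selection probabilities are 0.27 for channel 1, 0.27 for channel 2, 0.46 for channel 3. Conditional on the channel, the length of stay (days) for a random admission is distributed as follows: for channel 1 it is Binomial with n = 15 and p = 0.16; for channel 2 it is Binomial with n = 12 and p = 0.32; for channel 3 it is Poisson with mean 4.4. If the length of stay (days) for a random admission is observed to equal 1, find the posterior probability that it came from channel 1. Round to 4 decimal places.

Likelihoods P(X=1 | ·): 1: 0.208988; 2: 0.0551988; 3: 0.0540203.
Posterior ∝ prior × likelihood. Numerator for 1: 0.27·0.208988 = 0.0564267.
Normalizing constant: 0.27·0.208988 + 0.27·0.0551988 + 0.46·0.0540203 = 0.0961797.
P(1 | observation) = 0.0564267 / 0.0961797 = 0.58668.

0.5867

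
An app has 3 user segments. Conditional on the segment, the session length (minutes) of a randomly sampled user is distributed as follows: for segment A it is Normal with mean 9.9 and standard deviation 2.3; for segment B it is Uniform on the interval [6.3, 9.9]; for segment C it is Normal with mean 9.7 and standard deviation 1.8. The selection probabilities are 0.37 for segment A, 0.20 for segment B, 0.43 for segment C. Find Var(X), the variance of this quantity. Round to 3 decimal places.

Per component, A: μ=9.9, E[X²]=103.3; B: μ=8.1, E[X²]=66.69; C: μ=9.7, E[X²]=97.33.
E[X] = 0.37·9.9 + 0.2·8.1 + 0.43·9.7 = 9.454.
E[X²] = 0.37·103.3 + 0.2·66.69 + 0.43·97.33 = 93.4109.
Var(X) = E[X²] − (E[X])² = 93.4109 − 89.3781 = 4.03278.

4.033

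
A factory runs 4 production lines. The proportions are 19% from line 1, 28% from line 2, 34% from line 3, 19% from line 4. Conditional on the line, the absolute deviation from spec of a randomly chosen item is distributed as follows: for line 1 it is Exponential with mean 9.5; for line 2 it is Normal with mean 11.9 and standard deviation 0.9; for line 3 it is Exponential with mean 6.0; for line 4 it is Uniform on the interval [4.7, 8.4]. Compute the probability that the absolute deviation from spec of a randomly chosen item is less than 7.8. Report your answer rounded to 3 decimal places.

0.513

Conditional on each line, P(X < 7.8): 1: 0.560032; 2: 2.61237e-06; 3: 0.727468; 4: 0.837838.
By total probability, P(X < 7.8) = 0.19·0.560032 + 0.28·2.61237e-06 + 0.34·0.727468 + 0.19·0.837838 = 0.512935.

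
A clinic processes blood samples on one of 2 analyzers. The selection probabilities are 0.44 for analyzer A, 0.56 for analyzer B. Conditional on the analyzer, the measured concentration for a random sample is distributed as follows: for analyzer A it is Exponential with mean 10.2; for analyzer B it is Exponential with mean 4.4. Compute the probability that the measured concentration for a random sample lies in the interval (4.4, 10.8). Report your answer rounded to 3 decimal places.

0.291

Conditional on each analyzer, P(4.4 < X < 10.8): A: 0.302753; B: 0.281977.
By total probability, P(4.4 < X < 10.8) = 0.44·0.302753 + 0.56·0.281977 = 0.291119.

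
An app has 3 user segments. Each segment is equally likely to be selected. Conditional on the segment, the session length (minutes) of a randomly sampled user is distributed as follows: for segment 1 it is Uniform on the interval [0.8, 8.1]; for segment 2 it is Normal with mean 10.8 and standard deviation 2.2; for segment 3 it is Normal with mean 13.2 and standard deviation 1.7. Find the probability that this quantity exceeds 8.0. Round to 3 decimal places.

0.637

Conditional on each segment, P(X > 8.0): 1: 0.0136986; 2: 0.898443; 3: 0.998889.
By total probability, P(X > 8.0) = 0.333333·0.0136986 + 0.333333·0.898443 + 0.333333·0.998889 = 0.63701.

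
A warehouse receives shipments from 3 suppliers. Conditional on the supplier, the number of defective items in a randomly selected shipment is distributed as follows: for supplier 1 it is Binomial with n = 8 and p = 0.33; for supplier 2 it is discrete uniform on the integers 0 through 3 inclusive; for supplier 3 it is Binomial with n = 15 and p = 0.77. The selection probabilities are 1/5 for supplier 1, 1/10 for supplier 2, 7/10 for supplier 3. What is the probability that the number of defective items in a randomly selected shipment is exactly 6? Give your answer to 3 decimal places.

0.005

Conditional on each supplier, P(X = 6): 1: 0.0162327; 2: 0; 3: 0.00187888.
By total probability, P(X = 6) = 0.2·0.0162327 + 0.1·0 + 0.7·0.00187888 = 0.00456176.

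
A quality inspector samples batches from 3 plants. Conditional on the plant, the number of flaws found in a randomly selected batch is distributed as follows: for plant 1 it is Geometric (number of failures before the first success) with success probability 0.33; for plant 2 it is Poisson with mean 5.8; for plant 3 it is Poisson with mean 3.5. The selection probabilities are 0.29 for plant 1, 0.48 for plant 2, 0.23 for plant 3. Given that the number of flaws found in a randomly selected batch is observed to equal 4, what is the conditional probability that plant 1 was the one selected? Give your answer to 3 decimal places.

0.147

Likelihoods P(X=4 | ·): 1: 0.0664987; 2: 0.142755; 3: 0.188812.
Posterior ∝ prior × likelihood. Numerator for 1: 0.29·0.0664987 = 0.0192846.
Normalizing constant: 0.29·0.0664987 + 0.48·0.142755 + 0.23·0.188812 = 0.131234.
P(1 | observation) = 0.0192846 / 0.131234 = 0.146948.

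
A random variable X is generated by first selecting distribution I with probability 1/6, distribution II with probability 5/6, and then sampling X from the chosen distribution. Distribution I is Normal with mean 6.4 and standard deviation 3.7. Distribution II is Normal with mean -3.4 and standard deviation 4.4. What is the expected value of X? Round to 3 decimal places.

-1.767

Component means — I: 6.4; II: -3.4.
E[X] = 0.166667·6.4 + 0.833333·-3.4 = -1.76667.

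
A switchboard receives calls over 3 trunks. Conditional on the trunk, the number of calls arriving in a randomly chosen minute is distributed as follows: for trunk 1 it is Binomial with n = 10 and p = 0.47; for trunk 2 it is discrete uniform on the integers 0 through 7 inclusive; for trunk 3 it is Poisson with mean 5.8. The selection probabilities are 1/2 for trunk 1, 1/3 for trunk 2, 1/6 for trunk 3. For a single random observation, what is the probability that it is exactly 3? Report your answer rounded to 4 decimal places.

0.1313

Conditional on each trunk, P(X = 3): 1: 0.146354; 2: 0.125; 3: 0.098452.
By total probability, P(X = 3) = 0.5·0.146354 + 0.333333·0.125 + 0.166667·0.098452 = 0.131253.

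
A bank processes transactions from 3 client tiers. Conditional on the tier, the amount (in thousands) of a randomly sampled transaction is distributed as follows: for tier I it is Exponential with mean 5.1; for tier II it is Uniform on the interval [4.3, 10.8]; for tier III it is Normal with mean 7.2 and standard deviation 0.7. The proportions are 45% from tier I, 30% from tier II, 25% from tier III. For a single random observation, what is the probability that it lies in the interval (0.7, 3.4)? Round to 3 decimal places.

Conditional on each tier, P(0.7 < X < 3.4): I: 0.358331; II: 0; III: 2.84035e-08.
By total probability, P(0.7 < X < 3.4) = 0.45·0.358331 + 0.3·0 + 0.25·2.84035e-08 = 0.161249.

0.161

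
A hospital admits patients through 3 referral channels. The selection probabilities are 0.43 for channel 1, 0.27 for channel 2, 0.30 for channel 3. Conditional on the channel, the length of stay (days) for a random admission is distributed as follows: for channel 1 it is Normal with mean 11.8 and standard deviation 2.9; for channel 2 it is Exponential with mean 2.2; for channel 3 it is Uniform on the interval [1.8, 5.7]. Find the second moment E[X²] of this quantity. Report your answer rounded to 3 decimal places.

For each component E[X²] = Var + (mean)², giving 1: 147.65; 2: 9.68; 3: 15.33.
Overall E[X²] = 0.43·147.65 + 0.27·9.68 + 0.3·15.33 = 70.7021.

70.702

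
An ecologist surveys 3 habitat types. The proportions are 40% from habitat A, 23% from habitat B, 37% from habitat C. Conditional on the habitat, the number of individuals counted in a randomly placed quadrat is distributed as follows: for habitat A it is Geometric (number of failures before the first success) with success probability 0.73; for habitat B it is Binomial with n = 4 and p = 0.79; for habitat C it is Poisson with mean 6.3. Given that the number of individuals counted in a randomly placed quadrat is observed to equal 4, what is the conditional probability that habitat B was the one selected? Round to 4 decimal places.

Likelihoods P(X=4 | ·): A: 0.00387952; B: 0.389501; C: 0.12053.
Posterior ∝ prior × likelihood. Numerator for B: 0.23·0.389501 = 0.0895852.
Normalizing constant: 0.4·0.00387952 + 0.23·0.389501 + 0.37·0.12053 = 0.135733.
P(B | observation) = 0.0895852 / 0.135733 = 0.66001.

0.6600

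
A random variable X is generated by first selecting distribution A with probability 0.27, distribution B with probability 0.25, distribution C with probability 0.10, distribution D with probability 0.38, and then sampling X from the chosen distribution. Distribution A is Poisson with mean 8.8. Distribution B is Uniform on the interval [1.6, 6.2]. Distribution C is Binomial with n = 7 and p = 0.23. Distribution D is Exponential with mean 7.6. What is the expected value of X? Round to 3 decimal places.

Component means — A: 8.8; B: 3.9; C: 1.61; D: 7.6.
E[X] = 0.27·8.8 + 0.25·3.9 + 0.1·1.61 + 0.38·7.6 = 6.4.

6.400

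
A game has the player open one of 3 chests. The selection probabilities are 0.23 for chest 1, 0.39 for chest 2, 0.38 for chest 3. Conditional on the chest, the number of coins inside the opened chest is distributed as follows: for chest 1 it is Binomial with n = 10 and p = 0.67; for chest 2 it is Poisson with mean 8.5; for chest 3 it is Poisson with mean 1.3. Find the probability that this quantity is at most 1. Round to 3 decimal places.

0.239

Conditional on each chest, P(X ≤ 1): 1: 0.000326273; 2: 0.00193295; 3: 0.626823.
By total probability, P(X ≤ 1) = 0.23·0.000326273 + 0.39·0.00193295 + 0.38·0.626823 = 0.239022.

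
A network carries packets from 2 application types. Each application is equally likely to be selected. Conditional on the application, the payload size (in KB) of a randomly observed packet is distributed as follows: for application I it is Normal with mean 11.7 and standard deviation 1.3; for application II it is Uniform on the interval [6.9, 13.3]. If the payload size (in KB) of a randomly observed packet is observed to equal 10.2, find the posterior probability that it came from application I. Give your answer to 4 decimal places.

0.5023

Likelihoods f(10.2 | ·): I: 0.157712; II: 0.15625.
Posterior ∝ prior × likelihood. Numerator for I: 0.5·0.157712 = 0.0788561.
Normalizing constant: 0.5·0.157712 + 0.5·0.15625 = 0.156981.
P(I | observation) = 0.0788561 / 0.156981 = 0.502329.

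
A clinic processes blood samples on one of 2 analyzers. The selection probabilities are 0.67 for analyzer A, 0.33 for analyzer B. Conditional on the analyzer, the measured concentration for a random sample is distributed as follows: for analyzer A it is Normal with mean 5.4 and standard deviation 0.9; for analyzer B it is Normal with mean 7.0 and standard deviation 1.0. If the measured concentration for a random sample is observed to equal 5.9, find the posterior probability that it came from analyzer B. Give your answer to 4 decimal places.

Likelihoods f(5.9 | ·): A: 0.37988; B: 0.217852.
Posterior ∝ prior × likelihood. Numerator for B: 0.33·0.217852 = 0.0718912.
Normalizing constant: 0.67·0.37988 + 0.33·0.217852 = 0.326411.
P(B | observation) = 0.0718912 / 0.326411 = 0.220248.

0.2202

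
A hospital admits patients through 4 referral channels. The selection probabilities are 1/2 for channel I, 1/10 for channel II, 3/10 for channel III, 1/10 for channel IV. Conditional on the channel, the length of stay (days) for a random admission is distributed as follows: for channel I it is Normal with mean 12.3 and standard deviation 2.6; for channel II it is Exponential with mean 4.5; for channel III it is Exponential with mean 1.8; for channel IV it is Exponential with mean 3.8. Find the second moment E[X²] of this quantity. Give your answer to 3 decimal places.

87.907

For each component E[X²] = Var + (mean)², giving I: 158.05; II: 40.5; III: 6.48; IV: 28.88.
Overall E[X²] = 0.5·158.05 + 0.1·40.5 + 0.3·6.48 + 0.1·28.88 = 87.907.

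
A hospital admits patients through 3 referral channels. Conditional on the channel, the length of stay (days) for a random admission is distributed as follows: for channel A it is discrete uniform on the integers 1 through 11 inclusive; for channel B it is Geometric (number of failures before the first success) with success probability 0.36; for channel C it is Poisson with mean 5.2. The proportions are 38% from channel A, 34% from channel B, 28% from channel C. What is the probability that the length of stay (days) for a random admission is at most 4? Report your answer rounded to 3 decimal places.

0.555

Conditional on each channel, P(X ≤ 4): A: 0.363636; B: 0.892626; C: 0.406128.
By total probability, P(X ≤ 4) = 0.38·0.363636 + 0.34·0.892626 + 0.28·0.406128 = 0.55539.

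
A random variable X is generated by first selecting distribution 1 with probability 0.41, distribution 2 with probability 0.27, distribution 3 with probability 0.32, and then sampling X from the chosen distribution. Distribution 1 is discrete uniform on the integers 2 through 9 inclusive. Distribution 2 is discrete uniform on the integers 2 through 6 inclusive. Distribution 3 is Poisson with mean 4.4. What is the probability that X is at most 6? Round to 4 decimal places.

0.7962

Conditional on each component, P(X ≤ 6): 1: 0.625; 2: 1; 3: 0.843645.
By total probability, P(X ≤ 6) = 0.41·0.625 + 0.27·1 + 0.32·0.843645 = 0.796216.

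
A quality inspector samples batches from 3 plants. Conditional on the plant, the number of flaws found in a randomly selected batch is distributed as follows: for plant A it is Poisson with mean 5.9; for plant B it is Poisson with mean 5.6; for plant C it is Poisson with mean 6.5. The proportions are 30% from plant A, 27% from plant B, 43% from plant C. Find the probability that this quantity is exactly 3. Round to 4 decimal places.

0.0869

Conditional on each plant, P(X = 3): A: 0.0937707; B: 0.108234; C: 0.0688137.
By total probability, P(X = 3) = 0.3·0.0937707 + 0.27·0.108234 + 0.43·0.0688137 = 0.0869443.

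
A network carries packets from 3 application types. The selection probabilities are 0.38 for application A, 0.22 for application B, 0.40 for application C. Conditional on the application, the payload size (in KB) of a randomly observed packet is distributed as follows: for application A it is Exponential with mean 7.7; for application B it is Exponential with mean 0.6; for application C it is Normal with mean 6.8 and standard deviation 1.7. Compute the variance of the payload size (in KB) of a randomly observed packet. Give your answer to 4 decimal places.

Per component, A: μ=7.7, E[X²]=118.58; B: μ=0.6, E[X²]=0.72; C: μ=6.8, E[X²]=49.13.
E[X] = 0.38·7.7 + 0.22·0.6 + 0.4·6.8 = 5.778.
E[X²] = 0.38·118.58 + 0.22·0.72 + 0.4·49.13 = 64.8708.
Var(X) = E[X²] − (E[X])² = 64.8708 − 33.3853 = 31.4855.

31.4855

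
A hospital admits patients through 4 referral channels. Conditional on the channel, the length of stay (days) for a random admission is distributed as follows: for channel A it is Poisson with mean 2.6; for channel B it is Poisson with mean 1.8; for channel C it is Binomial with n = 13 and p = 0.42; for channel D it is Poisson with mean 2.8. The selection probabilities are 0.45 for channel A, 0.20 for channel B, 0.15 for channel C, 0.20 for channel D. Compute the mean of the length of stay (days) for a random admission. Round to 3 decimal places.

2.909

Component means — A: 2.6; B: 1.8; C: 5.46; D: 2.8.
E[X] = 0.45·2.6 + 0.2·1.8 + 0.15·5.46 + 0.2·2.8 = 2.909.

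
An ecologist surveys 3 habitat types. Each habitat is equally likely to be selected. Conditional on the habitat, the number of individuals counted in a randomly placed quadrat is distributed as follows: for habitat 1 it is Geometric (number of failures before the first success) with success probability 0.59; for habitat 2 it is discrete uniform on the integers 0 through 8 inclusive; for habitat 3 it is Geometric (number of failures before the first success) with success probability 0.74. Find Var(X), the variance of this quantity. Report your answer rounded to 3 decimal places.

Per component, 1: μ=0.694915, E[X²]=1.66073; 2: μ=4, E[X²]=22.6667; 3: μ=0.351351, E[X²]=0.598247.
E[X] = 0.333333·0.694915 + 0.333333·4 + 0.333333·0.351351 = 1.68209.
E[X²] = 0.333333·1.66073 + 0.333333·22.6667 + 0.333333·0.598247 = 8.30855.
Var(X) = E[X²] − (E[X])² = 8.30855 − 2.82942 = 5.47912.

5.479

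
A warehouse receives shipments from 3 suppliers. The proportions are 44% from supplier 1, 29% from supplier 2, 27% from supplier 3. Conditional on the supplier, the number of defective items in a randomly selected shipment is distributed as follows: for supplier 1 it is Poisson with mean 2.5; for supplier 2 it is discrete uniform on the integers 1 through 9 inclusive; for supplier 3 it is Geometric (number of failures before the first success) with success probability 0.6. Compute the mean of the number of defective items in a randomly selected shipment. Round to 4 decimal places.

2.7300

Component means — 1: 2.5; 2: 5; 3: 0.666667.
E[X] = 0.44·2.5 + 0.29·5 + 0.27·0.666667 = 2.73.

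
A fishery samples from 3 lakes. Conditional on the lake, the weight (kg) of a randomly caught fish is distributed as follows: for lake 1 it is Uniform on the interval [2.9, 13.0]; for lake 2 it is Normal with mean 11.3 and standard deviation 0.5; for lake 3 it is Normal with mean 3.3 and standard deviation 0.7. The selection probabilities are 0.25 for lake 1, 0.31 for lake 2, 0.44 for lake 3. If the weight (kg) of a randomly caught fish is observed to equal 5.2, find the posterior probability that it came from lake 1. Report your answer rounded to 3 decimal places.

0.797

Likelihoods f(5.2 | ·): 1: 0.0990099; 2: 3.8172e-33; 3: 0.0143223.
Posterior ∝ prior × likelihood. Numerator for 1: 0.25·0.0990099 = 0.0247525.
Normalizing constant: 0.25·0.0990099 + 0.31·3.8172e-33 + 0.44·0.0143223 = 0.0310543.
P(1 | observation) = 0.0247525 / 0.0310543 = 0.797071.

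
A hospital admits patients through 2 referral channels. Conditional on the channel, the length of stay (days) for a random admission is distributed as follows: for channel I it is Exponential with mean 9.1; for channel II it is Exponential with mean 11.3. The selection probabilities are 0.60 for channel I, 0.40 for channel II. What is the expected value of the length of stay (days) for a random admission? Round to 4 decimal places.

9.9800

Component means — I: 9.1; II: 11.3.
E[X] = 0.6·9.1 + 0.4·11.3 = 9.98.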